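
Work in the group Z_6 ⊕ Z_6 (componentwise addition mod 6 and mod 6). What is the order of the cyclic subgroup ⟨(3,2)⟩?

The order of (3,2) in Z_6 × Z_6 is lcm(ord(3) in Z_6, ord(2) in Z_6).
ord(3) = 2 and ord(2) = 3, so |⟨(3,2)⟩| = lcm(2, 3) = 6.

6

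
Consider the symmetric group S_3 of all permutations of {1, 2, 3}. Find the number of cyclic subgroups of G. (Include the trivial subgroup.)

A cyclic subgroup of order d is generated by each of its φ(d) elements of order d, so the cyclic subgroups of order d number (#elements of order d)/φ(d).
Cyclic subgroups by order — order 1: 1; order 2: 3; order 3: 1.
Total: 5.

5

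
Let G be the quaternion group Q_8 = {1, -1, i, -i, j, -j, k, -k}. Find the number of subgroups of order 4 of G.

|G| = 8 and 4 | 8, so subgroups of order 4 are possible by Lagrange.
The subgroups of order 4 are: {1, -1, i, -i}; {1, -1, j, -j}; {1, -1, k, -k}.
So G has 3 subgroups of order 4.

3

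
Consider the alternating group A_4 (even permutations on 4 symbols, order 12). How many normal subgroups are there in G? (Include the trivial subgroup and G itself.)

3

G has 10 subgroups. Checking conjugation-invariance by order — order 1: 1/1 normal; order 2: 0/3 normal; order 3: 0/4 normal; order 4: 1/1 normal; order 12: 1/1 normal.
Total normal subgroups: 3.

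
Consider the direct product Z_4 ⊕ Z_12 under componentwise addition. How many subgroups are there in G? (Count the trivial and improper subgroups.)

|G| = 48, so by Lagrange every subgroup order divides 48. Divisors: 1, 2, 3, 4, 6, 8, 12, 16, 24, 48.
Subgroups by order — order 1: 1; order 2: 3; order 3: 1; order 4: 7; order 6: 3; order 8: 3; order 12: 7; order 16: 1; order 24: 3; order 48: 1.
Total: 1 + 3 + 1 + 7 + 3 + 3 + 7 + 1 + 3 + 1 = 30.

30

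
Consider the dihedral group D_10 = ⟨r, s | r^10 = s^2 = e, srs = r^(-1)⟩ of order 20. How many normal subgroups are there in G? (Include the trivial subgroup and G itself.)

7

G has 22 subgroups. Checking conjugation-invariance by order — order 1: 1/1 normal; order 2: 1/11 normal; order 4: 0/5 normal; order 5: 1/1 normal; order 10: 3/3 normal; order 20: 1/1 normal.
Total normal subgroups: 7.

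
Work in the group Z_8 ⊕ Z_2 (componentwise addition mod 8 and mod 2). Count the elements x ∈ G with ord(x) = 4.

An element (a,b) has order lcm(ord(a), ord(b)); count pairs with lcm equal to 4.
Enumerating gives 4 such elements.

4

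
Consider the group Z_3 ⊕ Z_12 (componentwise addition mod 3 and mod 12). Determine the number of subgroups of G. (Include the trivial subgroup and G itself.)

|G| = 36, so by Lagrange every subgroup order divides 36. Divisors: 1, 2, 3, 4, 6, 9, 12, 18, 36.
Subgroups by order — order 1: 1; order 2: 1; order 3: 4; order 4: 1; order 6: 4; order 9: 1; order 12: 4; order 18: 1; order 36: 1.
Total: 1 + 1 + 4 + 1 + 4 + 1 + 4 + 1 + 1 = 18.

18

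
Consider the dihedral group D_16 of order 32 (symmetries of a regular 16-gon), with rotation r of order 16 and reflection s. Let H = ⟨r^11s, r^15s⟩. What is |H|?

8

|⟨r^11s⟩| = 2 and |⟨r^15s⟩| = 2, so |H| is a multiple of lcm(2, 2) = 2 and divides |G| = 32.
Closing under the operation: H = {e, r^4, r^8, r^12, r^3s, r^7s, r^11s, r^15s}, so |H| = 8.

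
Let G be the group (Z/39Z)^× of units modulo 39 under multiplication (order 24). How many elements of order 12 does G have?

8

The elements of order 12 are: 2, 7, 11, 19, 20, 28, 32, 37.
That's 8.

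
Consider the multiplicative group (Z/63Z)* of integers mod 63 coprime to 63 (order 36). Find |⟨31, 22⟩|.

18

|⟨31⟩| = 6 and |⟨22⟩| = 3, so |H| is a multiple of lcm(6, 3) = 6 and divides |G| = 36.
Closing under the operation: H = {1, 4, 10, 13, 16, 19, 22, 25, 31, 34, 37, 40, 43, 46, 52, 55, 58, 61}, so |H| = 18.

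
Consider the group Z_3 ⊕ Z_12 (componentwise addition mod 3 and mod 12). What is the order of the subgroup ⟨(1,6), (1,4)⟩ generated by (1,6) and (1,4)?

|⟨(1,6)⟩| = 6 and |⟨(1,4)⟩| = 3, so |H| is a multiple of lcm(6, 3) = 6 and divides |G| = 36.
Closing under the operation: H = {(0,0), (0,2), (0,4), (0,6), (0,8), (0,10), (1,0), (1,2), (1,4), (1,6), (1,8), (1,10), (2,0), (2,2), (2,4), (2,6), (2,8), (2,10)}, so |H| = 18.

18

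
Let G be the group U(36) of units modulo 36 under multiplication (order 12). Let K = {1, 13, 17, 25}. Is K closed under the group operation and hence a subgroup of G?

No

Closure fails: 17 · 25 = 29 ∉ K. So K is not a subgroup.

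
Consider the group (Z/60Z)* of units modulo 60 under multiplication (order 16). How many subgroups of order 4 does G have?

|G| = 16 and 4 | 16, so subgroups of order 4 are possible by Lagrange.
The subgroups of order 4 are: {1, 11, 19, 29}; {1, 11, 31, 41}; {1, 11, 49, 59}; {1, 13, 37, 49}; … (11 in all).
So G has 11 subgroups of order 4.

11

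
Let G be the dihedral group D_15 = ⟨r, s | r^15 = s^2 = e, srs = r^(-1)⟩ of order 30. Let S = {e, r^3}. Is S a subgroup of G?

r^3 ∈ S but its inverse r^12 ∉ S, so S is not a subgroup.

No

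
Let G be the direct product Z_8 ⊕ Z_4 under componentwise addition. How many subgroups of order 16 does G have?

|G| = 32 and 16 | 32, so subgroups of order 16 are possible by Lagrange.
The subgroups of order 16 are: {(0,0), (0,1), (0,2), (0,3), (2,0), (2,1), (2,2), (2,3), (4,0), (4,1), (4,2), (4,3), (6,0), (6,1), (6,2), (6,3)}; {(0,0), (0,2), (1,0), (1,2), (2,0), (2,2), (3,0), (3,2), (4,0), (4,2), (5,0), (5,2), (6,0), (6,2), (7,0), (7,2)}; {(0,0), (0,2), (1,1), (1,3), (2,0), (2,2), (3,1), (3,3), (4,0), (4,2), (5,1), (5,3), (6,0), (6,2), (7,1), (7,3)}.
So G has 3 subgroups of order 16.

3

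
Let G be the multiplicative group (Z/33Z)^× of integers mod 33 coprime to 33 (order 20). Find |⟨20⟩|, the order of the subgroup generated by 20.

10

Compute successive powers of 20 mod 33: 20, 4, 14, 16, 23, 31, 26, 25, …; 20^10 ≡ 1 (mod 33).
So |⟨20⟩| = 10.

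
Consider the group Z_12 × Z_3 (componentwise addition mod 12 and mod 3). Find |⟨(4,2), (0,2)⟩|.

|⟨(4,2)⟩| = 3 and |⟨(0,2)⟩| = 3, so |H| is a multiple of lcm(3, 3) = 3 and divides |G| = 36.
Closing under the operation: H = {(0,0), (0,1), (0,2), (4,0), (4,1), (4,2), (8,0), (8,1), (8,2)}, so |H| = 9.

9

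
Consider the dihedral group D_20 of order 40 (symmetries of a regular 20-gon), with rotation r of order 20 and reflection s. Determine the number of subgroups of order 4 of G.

11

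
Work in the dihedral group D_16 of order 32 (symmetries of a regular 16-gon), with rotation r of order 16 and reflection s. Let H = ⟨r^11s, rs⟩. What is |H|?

|⟨r^11s⟩| = 2 and |⟨rs⟩| = 2, so |H| is a multiple of lcm(2, 2) = 2 and divides |G| = 32.
Closing under the operation: H = {e, r^2, r^4, r^6, r^8, r^10, r^12, r^14, rs, r^3s, r^5s, r^7s, r^9s, r^11s, r^13s, r^15s}, so |H| = 16.

16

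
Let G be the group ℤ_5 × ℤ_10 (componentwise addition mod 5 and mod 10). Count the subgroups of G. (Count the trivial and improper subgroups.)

|G| = 50, so by Lagrange every subgroup order divides 50. Divisors: 1, 2, 5, 10, 25, 50.
Subgroups by order — order 1: 1; order 2: 1; order 5: 6; order 10: 6; order 25: 1; order 50: 1.
Total: 1 + 1 + 6 + 6 + 1 + 1 = 16.

16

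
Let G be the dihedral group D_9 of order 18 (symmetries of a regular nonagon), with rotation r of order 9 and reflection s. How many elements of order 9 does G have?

6

The elements of order 9 are: r, r^2, r^4, r^5, r^7, r^8.
That's 6.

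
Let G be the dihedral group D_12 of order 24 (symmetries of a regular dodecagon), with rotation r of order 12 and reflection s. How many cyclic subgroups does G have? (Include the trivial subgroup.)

Group the elements of G by the cyclic subgroup they generate; each cyclic subgroup of order d accounts for φ(d) elements.
Cyclic subgroups by order — order 1: 1; order 2: 13; order 3: 1; order 4: 1; order 6: 1; order 12: 1.
Total: 18.

18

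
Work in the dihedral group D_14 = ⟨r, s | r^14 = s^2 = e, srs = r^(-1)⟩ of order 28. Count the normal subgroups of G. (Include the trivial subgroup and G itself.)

7

G has 28 subgroups. Checking conjugation-invariance by order — order 1: 1/1 normal; order 2: 1/15 normal; order 4: 0/7 normal; order 7: 1/1 normal; order 14: 3/3 normal; order 28: 1/1 normal.
Total normal subgroups: 7.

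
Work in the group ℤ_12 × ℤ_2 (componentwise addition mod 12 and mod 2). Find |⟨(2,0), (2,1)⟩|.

12

|⟨(2,0)⟩| = 6 and |⟨(2,1)⟩| = 6, so |H| is a multiple of lcm(6, 6) = 6 and divides |G| = 24.
Closing under the operation: H = {(0,0), (0,1), (2,0), (2,1), (4,0), (4,1), (6,0), (6,1), (8,0), (8,1), (10,0), (10,1)}, so |H| = 12.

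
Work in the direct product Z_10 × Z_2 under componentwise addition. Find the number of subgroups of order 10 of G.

|G| = 20 and 10 | 20, so subgroups of order 10 are possible by Lagrange.
The subgroups of order 10 are: {(0,0), (0,1), (2,0), (2,1), (4,0), (4,1), (6,0), (6,1), (8,0), (8,1)}; {(0,0), (1,0), (2,0), (3,0), (4,0), (5,0), (6,0), (7,0), (8,0), (9,0)}; {(0,0), (1,1), (2,0), (3,1), (4,0), (5,1), (6,0), (7,1), (8,0), (9,1)}.
So G has 3 subgroups of order 10.

3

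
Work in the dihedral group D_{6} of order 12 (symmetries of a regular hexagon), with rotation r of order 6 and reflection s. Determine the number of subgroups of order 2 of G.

|G| = 12 and 2 | 12, so subgroups of order 2 are possible by Lagrange.
The subgroups of order 2 are: {e, r^2s}; {e, r^3}; {e, r^3s}; {e, r^4s}; … (7 in all).
So G has 7 subgroups of order 2.

7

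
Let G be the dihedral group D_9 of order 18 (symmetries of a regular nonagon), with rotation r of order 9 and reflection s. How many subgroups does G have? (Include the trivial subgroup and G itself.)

|G| = 18, so by Lagrange every subgroup order divides 18. Divisors: 1, 2, 3, 6, 9, 18.
Subgroups by order — order 1: 1; order 2: 9; order 3: 1; order 6: 3; order 9: 1; order 18: 1.
Total: 1 + 9 + 1 + 3 + 1 + 1 = 16.

16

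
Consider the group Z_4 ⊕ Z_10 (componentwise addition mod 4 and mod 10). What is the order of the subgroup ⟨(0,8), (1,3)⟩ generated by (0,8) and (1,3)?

|⟨(0,8)⟩| = 5 and |⟨(1,3)⟩| = 20, so |H| is a multiple of lcm(5, 20) = 20 and divides |G| = 40.
Closing under the operation: H = {(0,0), (0,2), (0,4), (0,6), (0,8), (1,1), (1,3), (1,5), (1,7), (1,9), (2,0), (2,2), (2,4), (2,6), (2,8), (3,1), (3,3), (3,5), (3,7), (3,9)}, so |H| = 20.

20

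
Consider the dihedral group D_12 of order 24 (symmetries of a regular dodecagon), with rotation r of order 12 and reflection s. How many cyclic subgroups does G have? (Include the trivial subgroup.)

18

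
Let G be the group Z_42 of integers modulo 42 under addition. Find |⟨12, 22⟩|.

|⟨12⟩| = 7 and |⟨22⟩| = 21, so |H| is a multiple of lcm(7, 21) = 21 and divides |G| = 42.
Closing under the operation: H = {0, 2, 4, 6, 8, 10, 12, 14, 16, 18, 20, 22, 24, 26, 28, 30, 32, 34, 36, 38, 40}, so |H| = 21.

21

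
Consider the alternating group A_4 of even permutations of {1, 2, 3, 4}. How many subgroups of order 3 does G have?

4

|G| = 12 and 3 | 12, so subgroups of order 3 are possible by Lagrange.
The subgroups of order 3 are: {e, (1 2 3), (1 3 2)}; {e, (1 2 4), (1 4 2)}; {e, (1 3 4), (1 4 3)}; {e, (2 3 4), (2 4 3)}.
So G has 4 subgroups of order 3.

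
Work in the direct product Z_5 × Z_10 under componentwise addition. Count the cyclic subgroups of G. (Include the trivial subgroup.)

14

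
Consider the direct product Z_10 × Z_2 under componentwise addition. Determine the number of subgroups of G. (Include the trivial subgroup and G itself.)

|G| = 20, so by Lagrange every subgroup order divides 20. Divisors: 1, 2, 4, 5, 10, 20.
Subgroups by order — order 1: 1; order 2: 3; order 4: 1; order 5: 1; order 10: 3; order 20: 1.
Total: 1 + 3 + 1 + 1 + 3 + 1 = 10.

10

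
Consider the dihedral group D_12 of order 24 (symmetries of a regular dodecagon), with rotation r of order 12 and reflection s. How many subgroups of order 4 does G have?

|G| = 24 and 4 | 24, so subgroups of order 4 are possible by Lagrange.
The subgroups of order 4 are: {e, r^6, r^4s, r^10s}; {e, r^6, r^5s, r^11s}; {e, r^6, r^2s, r^8s}; {e, r^3, r^6, r^9}; … (7 in all).
So G has 7 subgroups of order 4.

7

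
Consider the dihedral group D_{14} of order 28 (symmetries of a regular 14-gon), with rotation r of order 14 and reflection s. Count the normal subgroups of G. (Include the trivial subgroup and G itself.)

G has 28 subgroups. Checking conjugation-invariance by order — order 1: 1/1 normal; order 2: 1/15 normal; order 4: 0/7 normal; order 7: 1/1 normal; order 14: 3/3 normal; order 28: 1/1 normal.
Total normal subgroups: 7.

7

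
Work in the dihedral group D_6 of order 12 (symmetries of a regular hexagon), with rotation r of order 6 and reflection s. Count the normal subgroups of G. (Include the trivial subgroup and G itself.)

G has 16 subgroups. Checking conjugation-invariance by order — order 1: 1/1 normal; order 2: 1/7 normal; order 3: 1/1 normal; order 4: 0/3 normal; order 6: 3/3 normal; order 12: 1/1 normal.
Total normal subgroups: 7.

7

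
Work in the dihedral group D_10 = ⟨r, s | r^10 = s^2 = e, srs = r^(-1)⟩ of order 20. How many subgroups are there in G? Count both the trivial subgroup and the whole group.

|G| = 20, so by Lagrange every subgroup order divides 20. Divisors: 1, 2, 4, 5, 10, 20.
Subgroups by order — order 1: 1; order 2: 11; order 4: 5; order 5: 1; order 10: 3; order 20: 1.
Total: 1 + 11 + 5 + 1 + 3 + 1 = 22.

22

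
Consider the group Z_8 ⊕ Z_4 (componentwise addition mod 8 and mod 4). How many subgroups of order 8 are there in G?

7

|G| = 32 and 8 | 32, so subgroups of order 8 are possible by Lagrange.
The subgroups of order 8 are: {(0,0), (0,1), (0,2), (0,3), (4,0), (4,1), (4,2), (4,3)}; {(0,0), (0,2), (2,0), (2,2), (4,0), (4,2), (6,0), (6,2)}; {(0,0), (0,2), (2,1), (2,3), (4,0), (4,2), (6,1), (6,3)}; {(0,0), (1,0), (2,0), (3,0), (4,0), (5,0), (6,0), (7,0)}; … (7 in all).
So G has 7 subgroups of order 8.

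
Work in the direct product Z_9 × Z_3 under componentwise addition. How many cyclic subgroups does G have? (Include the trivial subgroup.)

8

Each element a generates a cyclic subgroup ⟨a⟩; distinct elements may generate the same one (a cyclic group of order d has φ(d) generators).
Cyclic subgroups by order — order 1: 1; order 3: 4; order 9: 3.
Total: 8.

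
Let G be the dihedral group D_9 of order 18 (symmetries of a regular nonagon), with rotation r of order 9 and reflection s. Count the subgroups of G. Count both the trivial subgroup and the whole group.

|G| = 18, so by Lagrange every subgroup order divides 18. Divisors: 1, 2, 3, 6, 9, 18.
Subgroups by order — order 1: 1; order 2: 9; order 3: 1; order 6: 3; order 9: 1; order 18: 1.
Total: 1 + 9 + 1 + 3 + 1 + 1 = 16.

16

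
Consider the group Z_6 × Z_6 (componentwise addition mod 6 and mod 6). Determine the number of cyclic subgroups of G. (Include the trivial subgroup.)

20

A cyclic subgroup of order d is generated by each of its φ(d) elements of order d, so the cyclic subgroups of order d number (#elements of order d)/φ(d).
Cyclic subgroups by order — order 1: 1; order 2: 3; order 3: 4; order 6: 12.
Total: 20.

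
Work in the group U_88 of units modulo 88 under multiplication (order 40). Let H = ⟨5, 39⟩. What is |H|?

|⟨5⟩| = 10 and |⟨39⟩| = 10, so |H| is a multiple of lcm(10, 10) = 10 and divides |G| = 40.
Closing under the operation: H = {1, 5, 7, 9, 19, 25, 35, 37, 39, 43, 45, 49, 51, 53, 63, 69, 79, 81, 83, 87}, so |H| = 20.

20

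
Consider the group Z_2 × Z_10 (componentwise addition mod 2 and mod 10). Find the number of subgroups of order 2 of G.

3

|G| = 20 and 2 | 20, so subgroups of order 2 are possible by Lagrange.
The subgroups of order 2 are: {(0,0), (0,5)}; {(0,0), (1,0)}; {(0,0), (1,5)}.
So G has 3 subgroups of order 2.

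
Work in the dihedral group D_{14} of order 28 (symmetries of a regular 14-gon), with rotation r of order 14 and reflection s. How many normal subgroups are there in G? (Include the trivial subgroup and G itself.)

7

G has 28 subgroups. Checking conjugation-invariance by order — order 1: 1/1 normal; order 2: 1/15 normal; order 4: 0/7 normal; order 7: 1/1 normal; order 14: 3/3 normal; order 28: 1/1 normal.
Total normal subgroups: 7.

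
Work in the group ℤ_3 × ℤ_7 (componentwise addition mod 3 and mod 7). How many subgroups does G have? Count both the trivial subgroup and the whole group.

|G| = 21, so by Lagrange every subgroup order divides 21. Divisors: 1, 3, 7, 21.
Subgroups by order — order 1: 1; order 3: 1; order 7: 1; order 21: 1.
Total: 1 + 1 + 1 + 1 = 4.

4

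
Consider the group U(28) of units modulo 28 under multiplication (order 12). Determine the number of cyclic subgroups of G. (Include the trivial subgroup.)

8

A cyclic subgroup of order d is generated by each of its φ(d) elements of order d, so the cyclic subgroups of order d number (#elements of order d)/φ(d).
Cyclic subgroups by order — order 1: 1; order 2: 3; order 3: 1; order 6: 3.
Total: 8.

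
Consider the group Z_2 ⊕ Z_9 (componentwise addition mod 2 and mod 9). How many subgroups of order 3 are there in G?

|G| = 18 and 3 | 18, so subgroups of order 3 are possible by Lagrange.
The subgroups of order 3 are: {(0,0), (0,3), (0,6)}.
So G has 1 subgroup of order 3.

1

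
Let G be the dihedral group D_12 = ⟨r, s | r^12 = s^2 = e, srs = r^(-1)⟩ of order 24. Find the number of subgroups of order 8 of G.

3

|G| = 24 and 8 | 24, so subgroups of order 8 are possible by Lagrange.
The subgroups of order 8 are: {e, r^3, r^6, r^9, rs, r^4s, r^7s, r^10s}; {e, r^3, r^6, r^9, r^2s, r^5s, r^8s, r^11s}; {e, r^3, r^6, r^9, s, r^3s, r^6s, r^9s}.
So G has 3 subgroups of order 8.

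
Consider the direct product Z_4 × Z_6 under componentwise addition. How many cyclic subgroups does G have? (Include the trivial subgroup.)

Each element a generates a cyclic subgroup ⟨a⟩; distinct elements may generate the same one (a cyclic group of order d has φ(d) generators).
Cyclic subgroups by order — order 1: 1; order 2: 3; order 3: 1; order 4: 2; order 6: 3; order 12: 2.
Total: 12.

12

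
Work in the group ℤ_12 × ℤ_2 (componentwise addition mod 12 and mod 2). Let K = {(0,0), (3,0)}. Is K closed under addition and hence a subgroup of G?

(3,0) ∈ K but its inverse (9,0) ∉ K, so K is not a subgroup.

No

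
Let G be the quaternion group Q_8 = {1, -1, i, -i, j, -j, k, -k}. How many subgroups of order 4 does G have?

3

|G| = 8 and 4 | 8, so subgroups of order 4 are possible by Lagrange.
The subgroups of order 4 are: {1, -1, i, -i}; {1, -1, j, -j}; {1, -1, k, -k}.
So G has 3 subgroups of order 4.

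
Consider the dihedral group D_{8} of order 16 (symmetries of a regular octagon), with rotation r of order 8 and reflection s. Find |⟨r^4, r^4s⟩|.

4

|⟨r^4⟩| = 2 and |⟨r^4s⟩| = 2, so |H| is a multiple of lcm(2, 2) = 2 and divides |G| = 16.
Closing under the operation: H = {e, r^4, s, r^4s}, so |H| = 4.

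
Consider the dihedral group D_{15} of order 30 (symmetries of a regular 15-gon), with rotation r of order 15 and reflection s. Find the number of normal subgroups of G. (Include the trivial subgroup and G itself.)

5

G has 28 subgroups. Checking conjugation-invariance by order — order 1: 1/1 normal; order 2: 0/15 normal; order 3: 1/1 normal; order 5: 1/1 normal; order 6: 0/5 normal; order 10: 0/3 normal; order 15: 1/1 normal; order 30: 1/1 normal.
Total normal subgroups: 5.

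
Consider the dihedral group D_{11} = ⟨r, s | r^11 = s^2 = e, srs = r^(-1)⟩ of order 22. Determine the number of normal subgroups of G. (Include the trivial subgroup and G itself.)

G has 14 subgroups. Checking conjugation-invariance by order — order 1: 1/1 normal; order 2: 0/11 normal; order 11: 1/1 normal; order 22: 1/1 normal.
Total normal subgroups: 3.

3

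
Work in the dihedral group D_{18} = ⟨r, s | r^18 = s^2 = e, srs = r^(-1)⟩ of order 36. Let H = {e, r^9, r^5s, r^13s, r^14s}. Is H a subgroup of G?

|H| = 5 does not divide |G| = 36, so by Lagrange H is not a subgroup.

No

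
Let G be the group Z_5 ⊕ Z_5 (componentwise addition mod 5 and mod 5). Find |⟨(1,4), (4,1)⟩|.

|⟨(1,4)⟩| = 5 and |⟨(4,1)⟩| = 5, so |H| is a multiple of lcm(5, 5) = 5 and divides |G| = 25.
Closing under the operation: H = {(0,0), (1,4), (2,3), (3,2), (4,1)}, so |H| = 5.

5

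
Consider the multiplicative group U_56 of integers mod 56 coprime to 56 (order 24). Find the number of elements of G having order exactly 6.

Enumerating element orders in G gives 14 elements of order 6.

14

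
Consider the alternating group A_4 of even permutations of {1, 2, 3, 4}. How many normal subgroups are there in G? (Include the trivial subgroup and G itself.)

3

G has 10 subgroups. Checking conjugation-invariance by order — order 1: 1/1 normal; order 2: 0/3 normal; order 3: 0/4 normal; order 4: 1/1 normal; order 12: 1/1 normal.
Total normal subgroups: 3.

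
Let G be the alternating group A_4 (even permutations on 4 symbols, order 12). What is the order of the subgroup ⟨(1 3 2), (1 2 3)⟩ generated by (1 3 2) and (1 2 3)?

|⟨(1 3 2)⟩| = 3 and |⟨(1 2 3)⟩| = 3, so |H| is a multiple of lcm(3, 3) = 3 and divides |G| = 12.
Closing under the operation: H = {e, (1 2 3), (1 3 2)}, so |H| = 3.

3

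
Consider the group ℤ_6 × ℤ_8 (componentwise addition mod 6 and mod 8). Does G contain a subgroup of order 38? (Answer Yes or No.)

No

38 does not divide |G| = 48, so by Lagrange no subgroup of order 38 exists.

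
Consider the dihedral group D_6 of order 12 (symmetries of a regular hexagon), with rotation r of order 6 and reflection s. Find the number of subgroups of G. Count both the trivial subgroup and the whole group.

16

|G| = 12, so by Lagrange every subgroup order divides 12. Divisors: 1, 2, 3, 4, 6, 12.
Subgroups by order — order 1: 1; order 2: 7; order 3: 1; order 4: 3; order 6: 3; order 12: 1.
Total: 1 + 7 + 1 + 3 + 3 + 1 = 16.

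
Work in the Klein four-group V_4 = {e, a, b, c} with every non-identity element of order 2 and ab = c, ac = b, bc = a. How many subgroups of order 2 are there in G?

3

|G| = 4 and 2 | 4, so subgroups of order 2 are possible by Lagrange.
The subgroups of order 2 are: {e, a}; {e, b}; {e, c}.
So G has 3 subgroups of order 2.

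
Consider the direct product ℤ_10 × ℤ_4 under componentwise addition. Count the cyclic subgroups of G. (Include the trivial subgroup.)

Each element a generates a cyclic subgroup ⟨a⟩; distinct elements may generate the same one (a cyclic group of order d has φ(d) generators).
Cyclic subgroups by order — order 1: 1; order 2: 3; order 4: 2; order 5: 1; order 10: 3; order 20: 2.
Total: 12.

12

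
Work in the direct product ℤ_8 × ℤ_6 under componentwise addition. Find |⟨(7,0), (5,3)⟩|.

16

|⟨(7,0)⟩| = 8 and |⟨(5,3)⟩| = 8, so |H| is a multiple of lcm(8, 8) = 8 and divides |G| = 48.
Closing under the operation: H = {(0,0), (0,3), (1,0), (1,3), (2,0), (2,3), (3,0), (3,3), (4,0), (4,3), (5,0), (5,3), (6,0), (6,3), (7,0), (7,3)}, so |H| = 16.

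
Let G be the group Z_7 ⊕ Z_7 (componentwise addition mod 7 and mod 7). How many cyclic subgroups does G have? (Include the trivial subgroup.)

9

Each element a generates a cyclic subgroup ⟨a⟩; distinct elements may generate the same one (a cyclic group of order d has φ(d) generators).
Cyclic subgroups by order — order 1: 1; order 7: 8.
Total: 9.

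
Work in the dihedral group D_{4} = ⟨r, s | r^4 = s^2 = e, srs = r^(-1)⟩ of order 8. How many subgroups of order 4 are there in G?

|G| = 8 and 4 | 8, so subgroups of order 4 are possible by Lagrange.
The subgroups of order 4 are: {e, r, r^2, r^3}; {e, r^2, s, r^2s}; {e, r^2, rs, r^3s}.
So G has 3 subgroups of order 4.

3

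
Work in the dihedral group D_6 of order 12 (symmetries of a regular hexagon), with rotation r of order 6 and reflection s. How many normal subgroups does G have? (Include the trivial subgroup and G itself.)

7

G has 16 subgroups. Checking conjugation-invariance by order — order 1: 1/1 normal; order 2: 1/7 normal; order 3: 1/1 normal; order 4: 0/3 normal; order 6: 3/3 normal; order 12: 1/1 normal.
Total normal subgroups: 7.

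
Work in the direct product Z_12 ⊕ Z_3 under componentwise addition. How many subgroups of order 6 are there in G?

|G| = 36 and 6 | 36, so subgroups of order 6 are possible by Lagrange.
The subgroups of order 6 are: {(0,0), (0,1), (0,2), (6,0), (6,1), (6,2)}; {(0,0), (2,0), (4,0), (6,0), (8,0), (10,0)}; {(0,0), (2,2), (4,1), (6,0), (8,2), (10,1)}; {(0,0), (2,1), (4,2), (6,0), (8,1), (10,2)}.
So G has 4 subgroups of order 6.

4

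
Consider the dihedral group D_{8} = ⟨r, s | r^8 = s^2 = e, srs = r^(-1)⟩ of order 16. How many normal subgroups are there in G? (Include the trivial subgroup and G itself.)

7

G has 19 subgroups. Checking conjugation-invariance by order — order 1: 1/1 normal; order 2: 1/9 normal; order 4: 1/5 normal; order 8: 3/3 normal; order 16: 1/1 normal.
Total normal subgroups: 7.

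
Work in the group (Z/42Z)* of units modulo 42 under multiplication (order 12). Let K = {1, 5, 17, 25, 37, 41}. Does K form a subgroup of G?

|K| = 6 divides |G| = 12, consistent with Lagrange.
K contains the identity, every element's inverse is in K, and K is closed under ·: it is a subgroup.
In fact K = ⟨17⟩.

Yes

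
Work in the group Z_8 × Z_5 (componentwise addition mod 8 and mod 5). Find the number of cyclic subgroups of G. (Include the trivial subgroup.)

Group the elements of G by the cyclic subgroup they generate; each cyclic subgroup of order d accounts for φ(d) elements.
Cyclic subgroups by order — order 1: 1; order 2: 1; order 4: 1; order 5: 1; order 8: 1; order 10: 1; order 20: 1; order 40: 1.
Total: 8.

8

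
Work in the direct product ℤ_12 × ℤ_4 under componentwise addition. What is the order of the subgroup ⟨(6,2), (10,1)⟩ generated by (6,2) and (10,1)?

24

|⟨(6,2)⟩| = 2 and |⟨(10,1)⟩| = 12, so |H| is a multiple of lcm(2, 12) = 12 and divides |G| = 48.
Closing under the operation: H = {(0,0), (0,1), (0,2), (0,3), (2,0), (2,1), (2,2), (2,3), (4,0), (4,1), (4,2), (4,3), (6,0), (6,1), (6,2), (6,3), (8,0), (8,1), (8,2), (8,3), (10,0), (10,1), (10,2), (10,3)}, so |H| = 24.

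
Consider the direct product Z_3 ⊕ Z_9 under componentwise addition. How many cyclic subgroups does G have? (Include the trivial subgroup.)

8

Group the elements of G by the cyclic subgroup they generate; each cyclic subgroup of order d accounts for φ(d) elements.
Cyclic subgroups by order — order 1: 1; order 3: 4; order 9: 3.
Total: 8.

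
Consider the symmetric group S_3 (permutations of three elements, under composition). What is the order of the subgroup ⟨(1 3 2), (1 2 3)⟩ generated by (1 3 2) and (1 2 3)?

|⟨(1 3 2)⟩| = 3 and |⟨(1 2 3)⟩| = 3, so |H| is a multiple of lcm(3, 3) = 3 and divides |G| = 6.
Closing under the operation: H = {e, (1 2 3), (1 3 2)}, so |H| = 3.

3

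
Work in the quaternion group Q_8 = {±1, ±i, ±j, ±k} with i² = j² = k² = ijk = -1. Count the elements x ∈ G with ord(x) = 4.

6

The elements of order 4 are: i, -i, j, -j, k, -k.
That's 6.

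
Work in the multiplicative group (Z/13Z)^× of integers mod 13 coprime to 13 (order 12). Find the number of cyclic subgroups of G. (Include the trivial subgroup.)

6

Each element a generates a cyclic subgroup ⟨a⟩; distinct elements may generate the same one (a cyclic group of order d has φ(d) generators).
Cyclic subgroups by order — order 1: 1; order 2: 1; order 3: 1; order 4: 1; order 6: 1; order 12: 1.
Total: 6.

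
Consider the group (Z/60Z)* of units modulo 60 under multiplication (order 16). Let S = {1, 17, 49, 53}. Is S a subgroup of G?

Yes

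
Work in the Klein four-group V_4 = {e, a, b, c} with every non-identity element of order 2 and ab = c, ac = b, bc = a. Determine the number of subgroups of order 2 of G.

|G| = 4 and 2 | 4, so subgroups of order 2 are possible by Lagrange.
The subgroups of order 2 are: {e, a}; {e, b}; {e, c}.
So G has 3 subgroups of order 2.

3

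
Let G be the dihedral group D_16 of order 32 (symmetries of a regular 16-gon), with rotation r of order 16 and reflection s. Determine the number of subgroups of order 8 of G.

|G| = 32 and 8 | 32, so subgroups of order 8 are possible by Lagrange.
The subgroups of order 8 are: {e, r^2, r^4, r^6, r^8, r^10, r^12, r^14}; {e, r^4, r^8, r^12, r^2s, r^6s, r^10s, r^14s}; {e, r^4, r^8, r^12, r^3s, r^7s, r^11s, r^15s}; {e, r^4, r^8, r^12, s, r^4s, r^8s, r^12s}; … (5 in all).
So G has 5 subgroups of order 8.

5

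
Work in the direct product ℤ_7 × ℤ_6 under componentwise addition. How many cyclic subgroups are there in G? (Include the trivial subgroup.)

A cyclic subgroup of order d is generated by each of its φ(d) elements of order d, so the cyclic subgroups of order d number (#elements of order d)/φ(d).
Cyclic subgroups by order — order 1: 1; order 2: 1; order 3: 1; order 6: 1; order 7: 1; order 14: 1; order 21: 1; order 42: 1.
Total: 8.

8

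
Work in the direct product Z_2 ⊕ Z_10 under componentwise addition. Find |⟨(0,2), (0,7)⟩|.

10

|⟨(0,2)⟩| = 5 and |⟨(0,7)⟩| = 10, so |H| is a multiple of lcm(5, 10) = 10 and divides |G| = 20.
Closing under the operation: H = {(0,0), (0,1), (0,2), (0,3), (0,4), (0,5), (0,6), (0,7), (0,8), (0,9)}, so |H| = 10.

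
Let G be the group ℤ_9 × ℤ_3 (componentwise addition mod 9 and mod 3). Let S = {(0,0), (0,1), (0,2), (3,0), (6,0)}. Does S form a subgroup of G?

|S| = 5 does not divide |G| = 27, so by Lagrange S is not a subgroup.

No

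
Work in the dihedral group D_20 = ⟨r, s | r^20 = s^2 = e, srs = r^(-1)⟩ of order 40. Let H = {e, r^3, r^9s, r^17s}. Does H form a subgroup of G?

No

r^3 ∈ H but its inverse r^17 ∉ H, so H is not a subgroup.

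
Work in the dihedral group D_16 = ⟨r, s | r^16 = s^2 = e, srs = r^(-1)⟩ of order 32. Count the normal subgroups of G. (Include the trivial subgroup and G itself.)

G has 36 subgroups. Checking conjugation-invariance by order — order 1: 1/1 normal; order 2: 1/17 normal; order 4: 1/9 normal; order 8: 1/5 normal; order 16: 3/3 normal; order 32: 1/1 normal.
Total normal subgroups: 8.

8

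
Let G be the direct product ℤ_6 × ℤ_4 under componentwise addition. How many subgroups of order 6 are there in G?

3

|G| = 24 and 6 | 24, so subgroups of order 6 are possible by Lagrange.
The subgroups of order 6 are: {(0,0), (0,2), (2,0), (2,2), (4,0), (4,2)}; {(0,0), (1,0), (2,0), (3,0), (4,0), (5,0)}; {(0,0), (1,2), (2,0), (3,2), (4,0), (5,2)}.
So G has 3 subgroups of order 6.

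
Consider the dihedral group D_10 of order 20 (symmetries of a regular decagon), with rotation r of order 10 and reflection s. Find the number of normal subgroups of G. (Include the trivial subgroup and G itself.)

7

G has 22 subgroups. Checking conjugation-invariance by order — order 1: 1/1 normal; order 2: 1/11 normal; order 4: 0/5 normal; order 5: 1/1 normal; order 10: 3/3 normal; order 20: 1/1 normal.
Total normal subgroups: 7.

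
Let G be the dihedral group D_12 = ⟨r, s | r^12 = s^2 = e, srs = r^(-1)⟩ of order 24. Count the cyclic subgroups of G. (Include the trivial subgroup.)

Each element a generates a cyclic subgroup ⟨a⟩; distinct elements may generate the same one (a cyclic group of order d has φ(d) generators).
Cyclic subgroups by order — order 1: 1; order 2: 13; order 3: 1; order 4: 1; order 6: 1; order 12: 1.
Total: 18.

18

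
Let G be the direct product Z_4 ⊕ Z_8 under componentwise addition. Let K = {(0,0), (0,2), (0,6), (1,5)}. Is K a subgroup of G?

(1,5) ∈ K but its inverse (3,3) ∉ K, so K is not a subgroup.

No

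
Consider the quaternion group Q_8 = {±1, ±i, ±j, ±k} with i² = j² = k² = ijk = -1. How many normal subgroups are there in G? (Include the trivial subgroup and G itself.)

6

G has 6 subgroups. Checking conjugation-invariance by order — order 1: 1/1 normal; order 2: 1/1 normal; order 4: 3/3 normal; order 8: 1/1 normal.
Total normal subgroups: 6.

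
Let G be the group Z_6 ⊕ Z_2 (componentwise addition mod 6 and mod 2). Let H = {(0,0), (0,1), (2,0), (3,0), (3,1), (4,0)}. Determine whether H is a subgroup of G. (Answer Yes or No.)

Closure fails: (0,1) + (4,0) = (4,1) ∉ H. So H is not a subgroup.

No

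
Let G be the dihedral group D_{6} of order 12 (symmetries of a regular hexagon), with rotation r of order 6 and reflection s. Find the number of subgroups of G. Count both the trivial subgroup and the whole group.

|G| = 12, so by Lagrange every subgroup order divides 12. Divisors: 1, 2, 3, 4, 6, 12.
Subgroups by order — order 1: 1; order 2: 7; order 3: 1; order 4: 3; order 6: 3; order 12: 1.
Total: 1 + 7 + 1 + 3 + 3 + 1 = 16.

16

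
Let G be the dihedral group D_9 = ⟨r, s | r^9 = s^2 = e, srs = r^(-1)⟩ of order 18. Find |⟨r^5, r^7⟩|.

|⟨r^5⟩| = 9 and |⟨r^7⟩| = 9, so |H| is a multiple of lcm(9, 9) = 9 and divides |G| = 18.
Closing under the operation: H = {e, r, r^2, r^3, r^4, r^5, r^6, r^7, r^8}, so |H| = 9.

9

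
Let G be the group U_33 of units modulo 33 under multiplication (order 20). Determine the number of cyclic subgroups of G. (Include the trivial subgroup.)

Each element a generates a cyclic subgroup ⟨a⟩; distinct elements may generate the same one (a cyclic group of order d has φ(d) generators).
Cyclic subgroups by order — order 1: 1; order 2: 3; order 5: 1; order 10: 3.
Total: 8.

8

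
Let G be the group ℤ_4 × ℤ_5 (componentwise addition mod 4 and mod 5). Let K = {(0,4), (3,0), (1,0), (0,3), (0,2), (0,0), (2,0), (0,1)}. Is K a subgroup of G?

|K| = 8 does not divide |G| = 20, so by Lagrange K is not a subgroup.

No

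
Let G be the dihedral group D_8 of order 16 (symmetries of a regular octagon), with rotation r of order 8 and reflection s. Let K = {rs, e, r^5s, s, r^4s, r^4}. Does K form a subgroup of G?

|K| = 6 does not divide |G| = 16, so by Lagrange K is not a subgroup.

No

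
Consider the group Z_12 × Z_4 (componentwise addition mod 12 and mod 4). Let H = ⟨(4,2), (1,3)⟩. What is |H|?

|⟨(4,2)⟩| = 6 and |⟨(1,3)⟩| = 12, so |H| is a multiple of lcm(6, 12) = 12 and divides |G| = 48.
Closing under the operation: H = {(0,0), (0,2), (1,1), (1,3), (2,0), (2,2), (3,1), (3,3), (4,0), (4,2), (5,1), (5,3), (6,0), (6,2), (7,1), (7,3), (8,0), (8,2), (9,1), (9,3), (10,0), (10,2), (11,1), (11,3)}, so |H| = 24.

24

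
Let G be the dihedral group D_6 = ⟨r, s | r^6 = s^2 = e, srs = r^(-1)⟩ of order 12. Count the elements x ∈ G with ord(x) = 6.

The elements of order 6 are: r, r^5.
That's 2.

2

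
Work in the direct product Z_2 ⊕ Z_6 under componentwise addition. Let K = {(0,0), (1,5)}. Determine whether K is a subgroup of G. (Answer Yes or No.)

No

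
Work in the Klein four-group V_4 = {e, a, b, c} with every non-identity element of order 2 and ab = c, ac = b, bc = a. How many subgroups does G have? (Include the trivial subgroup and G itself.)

|G| = 4, so by Lagrange every subgroup order divides 4. Divisors: 1, 2, 4.
Subgroups by order — order 1: 1; order 2: 3; order 4: 1.
Total: 1 + 3 + 1 = 5.

5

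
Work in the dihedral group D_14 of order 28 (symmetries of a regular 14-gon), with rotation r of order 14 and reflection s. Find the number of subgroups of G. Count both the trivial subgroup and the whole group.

|G| = 28, so by Lagrange every subgroup order divides 28. Divisors: 1, 2, 4, 7, 14, 28.
Subgroups by order — order 1: 1; order 2: 15; order 4: 7; order 7: 1; order 14: 3; order 28: 1.
Total: 1 + 15 + 7 + 1 + 3 + 1 = 28.

28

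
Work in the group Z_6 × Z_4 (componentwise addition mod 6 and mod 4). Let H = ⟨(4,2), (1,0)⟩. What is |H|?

12

|⟨(4,2)⟩| = 6 and |⟨(1,0)⟩| = 6, so |H| is a multiple of lcm(6, 6) = 6 and divides |G| = 24.
Closing under the operation: H = {(0,0), (0,2), (1,0), (1,2), (2,0), (2,2), (3,0), (3,2), (4,0), (4,2), (5,0), (5,2)}, so |H| = 12.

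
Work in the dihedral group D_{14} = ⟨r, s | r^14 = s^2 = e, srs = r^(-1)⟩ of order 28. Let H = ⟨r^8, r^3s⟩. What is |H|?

14

|⟨r^8⟩| = 7 and |⟨r^3s⟩| = 2, so |H| is a multiple of lcm(7, 2) = 14 and divides |G| = 28.
Closing under the operation: H = {e, r^2, r^4, r^6, r^8, r^10, r^12, rs, r^3s, r^5s, r^7s, r^9s, r^11s, r^13s}, so |H| = 14.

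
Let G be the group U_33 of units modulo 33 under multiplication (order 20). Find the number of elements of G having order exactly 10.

12

Enumerating element orders in G gives 12 elements of order 10.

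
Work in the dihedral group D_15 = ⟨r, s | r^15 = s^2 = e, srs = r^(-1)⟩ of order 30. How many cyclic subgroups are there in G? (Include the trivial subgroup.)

Group the elements of G by the cyclic subgroup they generate; each cyclic subgroup of order d accounts for φ(d) elements.
Cyclic subgroups by order — order 1: 1; order 2: 15; order 3: 1; order 5: 1; order 15: 1.
Total: 19.

19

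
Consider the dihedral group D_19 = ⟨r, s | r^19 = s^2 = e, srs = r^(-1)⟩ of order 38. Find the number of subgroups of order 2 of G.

19

|G| = 38 and 2 | 38, so subgroups of order 2 are possible by Lagrange.
The subgroups of order 2 are: {e, r^10s}; {e, r^11s}; {e, r^12s}; {e, r^13s}; … (19 in all).
So G has 19 subgroups of order 2.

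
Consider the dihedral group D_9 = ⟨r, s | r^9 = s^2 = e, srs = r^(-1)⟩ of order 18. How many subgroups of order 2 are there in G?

9

|G| = 18 and 2 | 18, so subgroups of order 2 are possible by Lagrange.
The subgroups of order 2 are: {e, r^2s}; {e, r^3s}; {e, r^4s}; {e, r^5s}; … (9 in all).
So G has 9 subgroups of order 2.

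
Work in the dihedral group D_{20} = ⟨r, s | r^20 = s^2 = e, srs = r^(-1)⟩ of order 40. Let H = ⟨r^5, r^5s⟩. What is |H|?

|⟨r^5⟩| = 4 and |⟨r^5s⟩| = 2, so |H| is a multiple of lcm(4, 2) = 4 and divides |G| = 40.
Closing under the operation: H = {e, r^5, r^10, r^15, s, r^5s, r^10s, r^15s}, so |H| = 8.

8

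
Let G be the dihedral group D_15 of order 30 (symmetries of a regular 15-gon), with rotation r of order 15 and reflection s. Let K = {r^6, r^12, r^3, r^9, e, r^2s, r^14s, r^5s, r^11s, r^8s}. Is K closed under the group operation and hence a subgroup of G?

Yes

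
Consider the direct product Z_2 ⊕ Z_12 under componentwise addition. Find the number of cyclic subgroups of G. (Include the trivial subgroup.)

12

Each element a generates a cyclic subgroup ⟨a⟩; distinct elements may generate the same one (a cyclic group of order d has φ(d) generators).
Cyclic subgroups by order — order 1: 1; order 2: 3; order 3: 1; order 4: 2; order 6: 3; order 12: 2.
Total: 12.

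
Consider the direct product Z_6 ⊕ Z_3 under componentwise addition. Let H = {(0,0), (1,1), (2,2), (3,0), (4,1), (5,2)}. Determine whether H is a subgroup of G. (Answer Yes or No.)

Yes

|H| = 6 divides |G| = 18, consistent with Lagrange.
H contains the identity, every element's inverse is in H, and H is closed under +: it is a subgroup.
In fact H = ⟨(5,2)⟩.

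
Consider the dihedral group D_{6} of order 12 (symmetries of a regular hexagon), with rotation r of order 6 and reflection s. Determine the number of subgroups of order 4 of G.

3

|G| = 12 and 4 | 12, so subgroups of order 4 are possible by Lagrange.
The subgroups of order 4 are: {e, r^3, r^2s, r^5s}; {e, r^3, s, r^3s}; {e, r^3, rs, r^4s}.
So G has 3 subgroups of order 4.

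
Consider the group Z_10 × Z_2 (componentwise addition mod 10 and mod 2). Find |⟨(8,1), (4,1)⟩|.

10

|⟨(8,1)⟩| = 10 and |⟨(4,1)⟩| = 10, so |H| is a multiple of lcm(10, 10) = 10 and divides |G| = 20.
Closing under the operation: H = {(0,0), (0,1), (2,0), (2,1), (4,0), (4,1), (6,0), (6,1), (8,0), (8,1)}, so |H| = 10.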